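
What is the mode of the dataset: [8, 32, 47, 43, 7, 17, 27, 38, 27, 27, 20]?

27

Step 1: Count the frequency of each value:
  7: appears 1 time(s)
  8: appears 1 time(s)
  17: appears 1 time(s)
  20: appears 1 time(s)
  27: appears 3 time(s)
  32: appears 1 time(s)
  38: appears 1 time(s)
  43: appears 1 time(s)
  47: appears 1 time(s)
Step 2: The value 27 appears most frequently (3 times).
Step 3: Mode = 27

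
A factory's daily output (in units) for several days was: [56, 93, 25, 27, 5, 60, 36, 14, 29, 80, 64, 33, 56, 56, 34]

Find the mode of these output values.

56

Step 1: Count the frequency of each value:
  5: appears 1 time(s)
  14: appears 1 time(s)
  25: appears 1 time(s)
  27: appears 1 time(s)
  29: appears 1 time(s)
  33: appears 1 time(s)
  34: appears 1 time(s)
  36: appears 1 time(s)
  56: appears 3 time(s)
  60: appears 1 time(s)
  64: appears 1 time(s)
  80: appears 1 time(s)
  93: appears 1 time(s)
Step 2: The value 56 appears most frequently (3 times).
Step 3: Mode = 56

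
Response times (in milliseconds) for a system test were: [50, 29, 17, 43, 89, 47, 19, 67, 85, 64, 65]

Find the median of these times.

50

Step 1: Sort the data in ascending order: [17, 19, 29, 43, 47, 50, 64, 65, 67, 85, 89]
Step 2: The number of values is n = 11.
Step 3: Since n is odd, the median is the middle value at position 6: 50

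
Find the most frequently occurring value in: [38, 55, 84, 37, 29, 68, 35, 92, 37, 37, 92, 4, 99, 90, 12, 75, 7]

37

Step 1: Count the frequency of each value:
  4: appears 1 time(s)
  7: appears 1 time(s)
  12: appears 1 time(s)
  29: appears 1 time(s)
  35: appears 1 time(s)
  37: appears 3 time(s)
  38: appears 1 time(s)
  55: appears 1 time(s)
  68: appears 1 time(s)
  75: appears 1 time(s)
  84: appears 1 time(s)
  90: appears 1 time(s)
  92: appears 2 time(s)
  99: appears 1 time(s)
Step 2: The value 37 appears most frequently (3 times).
Step 3: Mode = 37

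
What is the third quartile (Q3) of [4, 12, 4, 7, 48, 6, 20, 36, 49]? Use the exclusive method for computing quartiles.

42

Step 1: Sort the data: [4, 4, 6, 7, 12, 20, 36, 48, 49]
Step 2: n = 9
Step 3: Using the exclusive quartile method:
  Q1 = 5
  Q2 (median) = 12
  Q3 = 42
  IQR = Q3 - Q1 = 42 - 5 = 37
Step 4: Q3 = 42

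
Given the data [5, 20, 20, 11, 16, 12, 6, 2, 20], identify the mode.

20

Step 1: Count the frequency of each value:
  2: appears 1 time(s)
  5: appears 1 time(s)
  6: appears 1 time(s)
  11: appears 1 time(s)
  12: appears 1 time(s)
  16: appears 1 time(s)
  20: appears 3 time(s)
Step 2: The value 20 appears most frequently (3 times).
Step 3: Mode = 20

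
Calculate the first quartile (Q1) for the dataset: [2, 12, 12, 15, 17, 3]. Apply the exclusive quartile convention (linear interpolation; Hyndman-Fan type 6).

2.75

Step 1: Sort the data: [2, 3, 12, 12, 15, 17]
Step 2: n = 6
Step 3: Using the exclusive quartile method:
  Q1 = 2.75
  Q2 (median) = 12
  Q3 = 15.5
  IQR = Q3 - Q1 = 15.5 - 2.75 = 12.75
Step 4: Q1 = 2.75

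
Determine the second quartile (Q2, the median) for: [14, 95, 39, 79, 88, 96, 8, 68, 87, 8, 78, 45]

73

Step 1: Sort the data: [8, 8, 14, 39, 45, 68, 78, 79, 87, 88, 95, 96]
Step 2: n = 12
Step 3: Q2 is the median. Since n is even, it is the average of the values at positions 6 and 7:
  Q2 = (68 + 78) / 2 = 73
Step 4: Q2 = 73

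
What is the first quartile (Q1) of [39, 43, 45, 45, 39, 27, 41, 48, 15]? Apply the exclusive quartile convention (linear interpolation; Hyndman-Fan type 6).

33

Step 1: Sort the data: [15, 27, 39, 39, 41, 43, 45, 45, 48]
Step 2: n = 9
Step 3: Using the exclusive quartile method:
  Q1 = 33
  Q2 (median) = 41
  Q3 = 45
  IQR = Q3 - Q1 = 45 - 33 = 12
Step 4: Q1 = 33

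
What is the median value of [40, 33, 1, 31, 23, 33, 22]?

31

Step 1: Sort the data in ascending order: [1, 22, 23, 31, 33, 33, 40]
Step 2: The number of values is n = 7.
Step 3: Since n is odd, the median is the middle value at position 4: 31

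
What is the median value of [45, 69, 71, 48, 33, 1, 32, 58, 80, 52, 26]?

48

Step 1: Sort the data in ascending order: [1, 26, 32, 33, 45, 48, 52, 58, 69, 71, 80]
Step 2: The number of values is n = 11.
Step 3: Since n is odd, the median is the middle value at position 6: 48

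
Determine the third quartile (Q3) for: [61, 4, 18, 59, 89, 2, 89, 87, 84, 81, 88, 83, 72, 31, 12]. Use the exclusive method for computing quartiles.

87

Step 1: Sort the data: [2, 4, 12, 18, 31, 59, 61, 72, 81, 83, 84, 87, 88, 89, 89]
Step 2: n = 15
Step 3: Using the exclusive quartile method:
  Q1 = 18
  Q2 (median) = 72
  Q3 = 87
  IQR = Q3 - Q1 = 87 - 18 = 69
Step 4: Q3 = 87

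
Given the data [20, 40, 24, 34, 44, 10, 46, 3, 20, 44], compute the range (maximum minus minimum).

43

Step 1: Identify the maximum value: max = 46
Step 2: Identify the minimum value: min = 3
Step 3: Range = max - min = 46 - 3 = 43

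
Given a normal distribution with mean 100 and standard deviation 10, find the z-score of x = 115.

1.5

Step 1: Recall the z-score formula: z = (x - mu) / sigma
Step 2: Substitute values: z = (115 - 100) / 10
Step 3: z = 15 / 10 = 1.5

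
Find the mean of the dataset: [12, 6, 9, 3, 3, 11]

7.3333

Step 1: Sum all values: 12 + 6 + 9 + 3 + 3 + 11 = 44
Step 2: Count the number of values: n = 6
Step 3: Mean = sum / n = 44 / 6 = 7.3333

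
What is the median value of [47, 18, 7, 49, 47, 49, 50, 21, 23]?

47

Step 1: Sort the data in ascending order: [7, 18, 21, 23, 47, 47, 49, 49, 50]
Step 2: The number of values is n = 9.
Step 3: Since n is odd, the median is the middle value at position 5: 47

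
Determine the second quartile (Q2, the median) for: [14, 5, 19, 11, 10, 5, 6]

10

Step 1: Sort the data: [5, 5, 6, 10, 11, 14, 19]
Step 2: n = 7
Step 3: Q2 is the median. Since n is odd, it is the middle value at position 4: 10
Step 4: Q2 = 10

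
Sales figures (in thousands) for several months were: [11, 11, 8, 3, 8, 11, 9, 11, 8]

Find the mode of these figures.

11

Step 1: Count the frequency of each value:
  3: appears 1 time(s)
  8: appears 3 time(s)
  9: appears 1 time(s)
  11: appears 4 time(s)
Step 2: The value 11 appears most frequently (4 times).
Step 3: Mode = 11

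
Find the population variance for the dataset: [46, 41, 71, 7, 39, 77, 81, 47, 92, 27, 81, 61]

597.8056

Step 1: Compute the mean: (46 + 41 + 71 + 7 + 39 + 77 + 81 + 47 + 92 + 27 + 81 + 61) / 12 = 55.8333
Step 2: Compute squared deviations from the mean:
  (46 - 55.8333)^2 = 96.6944
  (41 - 55.8333)^2 = 220.0278
  (71 - 55.8333)^2 = 230.0278
  (7 - 55.8333)^2 = 2384.6944
  (39 - 55.8333)^2 = 283.3611
  (77 - 55.8333)^2 = 448.0278
  (81 - 55.8333)^2 = 633.3611
  (47 - 55.8333)^2 = 78.0278
  (92 - 55.8333)^2 = 1308.0278
  (27 - 55.8333)^2 = 831.3611
  (81 - 55.8333)^2 = 633.3611
  (61 - 55.8333)^2 = 26.6944
Step 3: Sum of squared deviations = 7173.6667
Step 4: Population variance = 7173.6667 / 12 = 597.8056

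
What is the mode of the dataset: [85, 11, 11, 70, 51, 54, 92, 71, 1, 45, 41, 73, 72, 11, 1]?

11

Step 1: Count the frequency of each value:
  1: appears 2 time(s)
  11: appears 3 time(s)
  41: appears 1 time(s)
  45: appears 1 time(s)
  51: appears 1 time(s)
  54: appears 1 time(s)
  70: appears 1 time(s)
  71: appears 1 time(s)
  72: appears 1 time(s)
  73: appears 1 time(s)
  85: appears 1 time(s)
  92: appears 1 time(s)
Step 2: The value 11 appears most frequently (3 times).
Step 3: Mode = 11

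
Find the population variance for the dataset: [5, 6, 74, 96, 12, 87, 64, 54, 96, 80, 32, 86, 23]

1132.1538

Step 1: Compute the mean: (5 + 6 + 74 + 96 + 12 + 87 + 64 + 54 + 96 + 80 + 32 + 86 + 23) / 13 = 55
Step 2: Compute squared deviations from the mean:
  (5 - 55)^2 = 2500
  (6 - 55)^2 = 2401
  (74 - 55)^2 = 361
  (96 - 55)^2 = 1681
  (12 - 55)^2 = 1849
  (87 - 55)^2 = 1024
  (64 - 55)^2 = 81
  (54 - 55)^2 = 1
  (96 - 55)^2 = 1681
  (80 - 55)^2 = 625
  (32 - 55)^2 = 529
  (86 - 55)^2 = 961
  (23 - 55)^2 = 1024
Step 3: Sum of squared deviations = 14718
Step 4: Population variance = 14718 / 13 = 1132.1538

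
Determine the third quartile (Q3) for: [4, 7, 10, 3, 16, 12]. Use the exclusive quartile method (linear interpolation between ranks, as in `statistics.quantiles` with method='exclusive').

13

Step 1: Sort the data: [3, 4, 7, 10, 12, 16]
Step 2: n = 6
Step 3: Using the exclusive quartile method:
  Q1 = 3.75
  Q2 (median) = 8.5
  Q3 = 13
  IQR = Q3 - Q1 = 13 - 3.75 = 9.25
Step 4: Q3 = 13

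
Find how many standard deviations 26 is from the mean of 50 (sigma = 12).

-2

Step 1: Recall the z-score formula: z = (x - mu) / sigma
Step 2: Substitute values: z = (26 - 50) / 12
Step 3: z = -24 / 12 = -2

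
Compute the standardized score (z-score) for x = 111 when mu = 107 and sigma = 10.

0.4

Step 1: Recall the z-score formula: z = (x - mu) / sigma
Step 2: Substitute values: z = (111 - 107) / 10
Step 3: z = 4 / 10 = 0.4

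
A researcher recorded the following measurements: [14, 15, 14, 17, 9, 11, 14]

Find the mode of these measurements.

14

Step 1: Count the frequency of each value:
  9: appears 1 time(s)
  11: appears 1 time(s)
  14: appears 3 time(s)
  15: appears 1 time(s)
  17: appears 1 time(s)
Step 2: The value 14 appears most frequently (3 times).
Step 3: Mode = 14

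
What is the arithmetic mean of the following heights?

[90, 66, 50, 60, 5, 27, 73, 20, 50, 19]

46

Step 1: Sum all values: 90 + 66 + 50 + 60 + 5 + 27 + 73 + 20 + 50 + 19 = 460
Step 2: Count the number of values: n = 10
Step 3: Mean = sum / n = 460 / 10 = 46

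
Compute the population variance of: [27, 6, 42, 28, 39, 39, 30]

127.8367

Step 1: Compute the mean: (27 + 6 + 42 + 28 + 39 + 39 + 30) / 7 = 30.1429
Step 2: Compute squared deviations from the mean:
  (27 - 30.1429)^2 = 9.8776
  (6 - 30.1429)^2 = 582.8776
  (42 - 30.1429)^2 = 140.5918
  (28 - 30.1429)^2 = 4.5918
  (39 - 30.1429)^2 = 78.449
  (39 - 30.1429)^2 = 78.449
  (30 - 30.1429)^2 = 0.0204
Step 3: Sum of squared deviations = 894.8571
Step 4: Population variance = 894.8571 / 7 = 127.8367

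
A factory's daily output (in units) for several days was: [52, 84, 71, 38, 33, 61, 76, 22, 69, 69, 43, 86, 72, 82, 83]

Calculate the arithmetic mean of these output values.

62.7333

Step 1: Sum all values: 52 + 84 + 71 + 38 + 33 + 61 + 76 + 22 + 69 + 69 + 43 + 86 + 72 + 82 + 83 = 941
Step 2: Count the number of values: n = 15
Step 3: Mean = sum / n = 941 / 15 = 62.7333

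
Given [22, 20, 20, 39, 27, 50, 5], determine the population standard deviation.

13.4953

Step 1: Compute the mean: 26.1429
Step 2: Sum of squared deviations from the mean: 1274.8571
Step 3: Population variance = 1274.8571 / 7 = 182.1224
Step 4: Standard deviation = sqrt(182.1224) = 13.4953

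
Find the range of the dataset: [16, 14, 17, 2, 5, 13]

15

Step 1: Identify the maximum value: max = 17
Step 2: Identify the minimum value: min = 2
Step 3: Range = max - min = 17 - 2 = 15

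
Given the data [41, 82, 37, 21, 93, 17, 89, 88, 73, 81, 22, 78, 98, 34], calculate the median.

75.5

Step 1: Sort the data in ascending order: [17, 21, 22, 34, 37, 41, 73, 78, 81, 82, 88, 89, 93, 98]
Step 2: The number of values is n = 14.
Step 3: Since n is even, the median is the average of positions 7 and 8:
  Median = (73 + 78) / 2 = 75.5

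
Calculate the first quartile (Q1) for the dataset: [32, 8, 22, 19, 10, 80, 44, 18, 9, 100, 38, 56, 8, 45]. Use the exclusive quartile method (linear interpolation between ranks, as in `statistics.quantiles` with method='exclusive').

9.75

Step 1: Sort the data: [8, 8, 9, 10, 18, 19, 22, 32, 38, 44, 45, 56, 80, 100]
Step 2: n = 14
Step 3: Using the exclusive quartile method:
  Q1 = 9.75
  Q2 (median) = 27
  Q3 = 47.75
  IQR = Q3 - Q1 = 47.75 - 9.75 = 38
Step 4: Q1 = 9.75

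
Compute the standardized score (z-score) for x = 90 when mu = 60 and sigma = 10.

3

Step 1: Recall the z-score formula: z = (x - mu) / sigma
Step 2: Substitute values: z = (90 - 60) / 10
Step 3: z = 30 / 10 = 3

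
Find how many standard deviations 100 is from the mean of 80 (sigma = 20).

1

Step 1: Recall the z-score formula: z = (x - mu) / sigma
Step 2: Substitute values: z = (100 - 80) / 20
Step 3: z = 20 / 20 = 1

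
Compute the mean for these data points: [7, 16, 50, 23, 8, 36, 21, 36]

24.625

Step 1: Sum all values: 7 + 16 + 50 + 23 + 8 + 36 + 21 + 36 = 197
Step 2: Count the number of values: n = 8
Step 3: Mean = sum / n = 197 / 8 = 24.625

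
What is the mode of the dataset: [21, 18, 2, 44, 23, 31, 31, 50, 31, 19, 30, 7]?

31

Step 1: Count the frequency of each value:
  2: appears 1 time(s)
  7: appears 1 time(s)
  18: appears 1 time(s)
  19: appears 1 time(s)
  21: appears 1 time(s)
  23: appears 1 time(s)
  30: appears 1 time(s)
  31: appears 3 time(s)
  44: appears 1 time(s)
  50: appears 1 time(s)
Step 2: The value 31 appears most frequently (3 times).
Step 3: Mode = 31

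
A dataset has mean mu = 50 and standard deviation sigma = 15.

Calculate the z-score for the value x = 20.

-2

Step 1: Recall the z-score formula: z = (x - mu) / sigma
Step 2: Substitute values: z = (20 - 50) / 15
Step 3: z = -30 / 15 = -2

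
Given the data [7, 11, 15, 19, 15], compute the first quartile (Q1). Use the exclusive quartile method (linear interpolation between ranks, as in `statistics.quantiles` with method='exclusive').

9

Step 1: Sort the data: [7, 11, 15, 15, 19]
Step 2: n = 5
Step 3: Using the exclusive quartile method:
  Q1 = 9
  Q2 (median) = 15
  Q3 = 17
  IQR = Q3 - Q1 = 17 - 9 = 8
Step 4: Q1 = 9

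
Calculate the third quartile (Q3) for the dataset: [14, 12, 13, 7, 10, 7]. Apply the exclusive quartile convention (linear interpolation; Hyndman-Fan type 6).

13.25

Step 1: Sort the data: [7, 7, 10, 12, 13, 14]
Step 2: n = 6
Step 3: Using the exclusive quartile method:
  Q1 = 7
  Q2 (median) = 11
  Q3 = 13.25
  IQR = Q3 - Q1 = 13.25 - 7 = 6.25
Step 4: Q3 = 13.25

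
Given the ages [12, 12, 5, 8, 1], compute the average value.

7.6

Step 1: Sum all values: 12 + 12 + 5 + 8 + 1 = 38
Step 2: Count the number of values: n = 5
Step 3: Mean = sum / n = 38 / 5 = 7.6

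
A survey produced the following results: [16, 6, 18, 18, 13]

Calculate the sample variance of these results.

25.2

Step 1: Compute the mean: (16 + 6 + 18 + 18 + 13) / 5 = 14.2
Step 2: Compute squared deviations from the mean:
  (16 - 14.2)^2 = 3.24
  (6 - 14.2)^2 = 67.24
  (18 - 14.2)^2 = 14.44
  (18 - 14.2)^2 = 14.44
  (13 - 14.2)^2 = 1.44
Step 3: Sum of squared deviations = 100.8
Step 4: Sample variance = 100.8 / 4 = 25.2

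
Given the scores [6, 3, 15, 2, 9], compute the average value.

7

Step 1: Sum all values: 6 + 3 + 15 + 2 + 9 = 35
Step 2: Count the number of values: n = 5
Step 3: Mean = sum / n = 35 / 5 = 7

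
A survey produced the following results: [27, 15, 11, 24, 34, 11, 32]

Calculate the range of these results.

23

Step 1: Identify the maximum value: max = 34
Step 2: Identify the minimum value: min = 11
Step 3: Range = max - min = 34 - 11 = 23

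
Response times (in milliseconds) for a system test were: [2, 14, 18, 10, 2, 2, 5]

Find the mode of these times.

2

Step 1: Count the frequency of each value:
  2: appears 3 time(s)
  5: appears 1 time(s)
  10: appears 1 time(s)
  14: appears 1 time(s)
  18: appears 1 time(s)
Step 2: The value 2 appears most frequently (3 times).
Step 3: Mode = 2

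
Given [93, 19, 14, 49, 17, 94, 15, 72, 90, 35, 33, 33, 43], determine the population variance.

857.7515

Step 1: Compute the mean: (93 + 19 + 14 + 49 + 17 + 94 + 15 + 72 + 90 + 35 + 33 + 33 + 43) / 13 = 46.6923
Step 2: Compute squared deviations from the mean:
  (93 - 46.6923)^2 = 2144.4024
  (19 - 46.6923)^2 = 766.8639
  (14 - 46.6923)^2 = 1068.787
  (49 - 46.6923)^2 = 5.3254
  (17 - 46.6923)^2 = 881.6331
  (94 - 46.6923)^2 = 2238.0178
  (15 - 46.6923)^2 = 1004.4024
  (72 - 46.6923)^2 = 640.4793
  (90 - 46.6923)^2 = 1875.5562
  (35 - 46.6923)^2 = 136.7101
  (33 - 46.6923)^2 = 187.4793
  (33 - 46.6923)^2 = 187.4793
  (43 - 46.6923)^2 = 13.6331
Step 3: Sum of squared deviations = 11150.7692
Step 4: Population variance = 11150.7692 / 13 = 857.7515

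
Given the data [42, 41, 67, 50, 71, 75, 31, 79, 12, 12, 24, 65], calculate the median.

46

Step 1: Sort the data in ascending order: [12, 12, 24, 31, 41, 42, 50, 65, 67, 71, 75, 79]
Step 2: The number of values is n = 12.
Step 3: Since n is even, the median is the average of positions 6 and 7:
  Median = (42 + 50) / 2 = 46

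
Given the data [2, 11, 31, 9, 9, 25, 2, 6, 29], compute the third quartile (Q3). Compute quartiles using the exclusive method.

27

Step 1: Sort the data: [2, 2, 6, 9, 9, 11, 25, 29, 31]
Step 2: n = 9
Step 3: Using the exclusive quartile method:
  Q1 = 4
  Q2 (median) = 9
  Q3 = 27
  IQR = Q3 - Q1 = 27 - 4 = 23
Step 4: Q3 = 27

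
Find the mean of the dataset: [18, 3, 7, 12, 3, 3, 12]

8.2857

Step 1: Sum all values: 18 + 3 + 7 + 12 + 3 + 3 + 12 = 58
Step 2: Count the number of values: n = 7
Step 3: Mean = sum / n = 58 / 7 = 8.2857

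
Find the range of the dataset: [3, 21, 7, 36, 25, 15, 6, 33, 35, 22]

33

Step 1: Identify the maximum value: max = 36
Step 2: Identify the minimum value: min = 3
Step 3: Range = max - min = 36 - 3 = 33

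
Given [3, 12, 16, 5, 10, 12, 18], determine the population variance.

25.2653

Step 1: Compute the mean: (3 + 12 + 16 + 5 + 10 + 12 + 18) / 7 = 10.8571
Step 2: Compute squared deviations from the mean:
  (3 - 10.8571)^2 = 61.7347
  (12 - 10.8571)^2 = 1.3061
  (16 - 10.8571)^2 = 26.449
  (5 - 10.8571)^2 = 34.3061
  (10 - 10.8571)^2 = 0.7347
  (12 - 10.8571)^2 = 1.3061
  (18 - 10.8571)^2 = 51.0204
Step 3: Sum of squared deviations = 176.8571
Step 4: Population variance = 176.8571 / 7 = 25.2653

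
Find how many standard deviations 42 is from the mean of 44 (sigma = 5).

-0.4

Step 1: Recall the z-score formula: z = (x - mu) / sigma
Step 2: Substitute values: z = (42 - 44) / 5
Step 3: z = -2 / 5 = -0.4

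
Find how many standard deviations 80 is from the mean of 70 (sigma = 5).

2

Step 1: Recall the z-score formula: z = (x - mu) / sigma
Step 2: Substitute values: z = (80 - 70) / 5
Step 3: z = 10 / 5 = 2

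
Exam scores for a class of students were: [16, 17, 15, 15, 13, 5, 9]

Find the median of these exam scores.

15

Step 1: Sort the data in ascending order: [5, 9, 13, 15, 15, 16, 17]
Step 2: The number of values is n = 7.
Step 3: Since n is odd, the median is the middle value at position 4: 15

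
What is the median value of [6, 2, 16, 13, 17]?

13

Step 1: Sort the data in ascending order: [2, 6, 13, 16, 17]
Step 2: The number of values is n = 5.
Step 3: Since n is odd, the median is the middle value at position 3: 13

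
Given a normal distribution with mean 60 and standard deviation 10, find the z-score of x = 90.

3

Step 1: Recall the z-score formula: z = (x - mu) / sigma
Step 2: Substitute values: z = (90 - 60) / 10
Step 3: z = 30 / 10 = 3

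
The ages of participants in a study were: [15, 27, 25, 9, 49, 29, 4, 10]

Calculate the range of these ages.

45

Step 1: Identify the maximum value: max = 49
Step 2: Identify the minimum value: min = 4
Step 3: Range = max - min = 49 - 4 = 45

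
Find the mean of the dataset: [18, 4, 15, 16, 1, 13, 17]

12

Step 1: Sum all values: 18 + 4 + 15 + 16 + 1 + 13 + 17 = 84
Step 2: Count the number of values: n = 7
Step 3: Mean = sum / n = 84 / 7 = 12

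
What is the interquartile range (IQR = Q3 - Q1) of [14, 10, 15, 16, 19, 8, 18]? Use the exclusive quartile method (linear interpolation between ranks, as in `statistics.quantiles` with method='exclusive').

8

Step 1: Sort the data: [8, 10, 14, 15, 16, 18, 19]
Step 2: n = 7
Step 3: Using the exclusive quartile method:
  Q1 = 10
  Q2 (median) = 15
  Q3 = 18
  IQR = Q3 - Q1 = 18 - 10 = 8
Step 4: IQR = 8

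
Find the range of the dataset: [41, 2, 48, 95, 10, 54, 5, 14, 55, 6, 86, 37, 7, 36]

93

Step 1: Identify the maximum value: max = 95
Step 2: Identify the minimum value: min = 2
Step 3: Range = max - min = 95 - 2 = 93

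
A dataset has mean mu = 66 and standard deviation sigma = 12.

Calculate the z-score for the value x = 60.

-0.5

Step 1: Recall the z-score formula: z = (x - mu) / sigma
Step 2: Substitute values: z = (60 - 66) / 12
Step 3: z = -6 / 12 = -0.5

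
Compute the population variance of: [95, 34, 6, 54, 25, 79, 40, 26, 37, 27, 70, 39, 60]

571.9408

Step 1: Compute the mean: (95 + 34 + 6 + 54 + 25 + 79 + 40 + 26 + 37 + 27 + 70 + 39 + 60) / 13 = 45.5385
Step 2: Compute squared deviations from the mean:
  (95 - 45.5385)^2 = 2446.4438
  (34 - 45.5385)^2 = 133.1361
  (6 - 45.5385)^2 = 1563.2899
  (54 - 45.5385)^2 = 71.5976
  (25 - 45.5385)^2 = 421.8284
  (79 - 45.5385)^2 = 1119.6746
  (40 - 45.5385)^2 = 30.6746
  (26 - 45.5385)^2 = 381.7515
  (37 - 45.5385)^2 = 72.9053
  (27 - 45.5385)^2 = 343.6746
  (70 - 45.5385)^2 = 598.3669
  (39 - 45.5385)^2 = 42.7515
  (60 - 45.5385)^2 = 209.1361
Step 3: Sum of squared deviations = 7435.2308
Step 4: Population variance = 7435.2308 / 13 = 571.9408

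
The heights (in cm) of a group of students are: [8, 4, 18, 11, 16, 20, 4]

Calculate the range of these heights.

16

Step 1: Identify the maximum value: max = 20
Step 2: Identify the minimum value: min = 4
Step 3: Range = max - min = 20 - 4 = 16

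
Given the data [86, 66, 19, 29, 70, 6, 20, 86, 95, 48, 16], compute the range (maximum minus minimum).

89

Step 1: Identify the maximum value: max = 95
Step 2: Identify the minimum value: min = 6
Step 3: Range = max - min = 95 - 6 = 89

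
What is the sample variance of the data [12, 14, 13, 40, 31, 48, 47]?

263.2381

Step 1: Compute the mean: (12 + 14 + 13 + 40 + 31 + 48 + 47) / 7 = 29.2857
Step 2: Compute squared deviations from the mean:
  (12 - 29.2857)^2 = 298.7959
  (14 - 29.2857)^2 = 233.6531
  (13 - 29.2857)^2 = 265.2245
  (40 - 29.2857)^2 = 114.7959
  (31 - 29.2857)^2 = 2.9388
  (48 - 29.2857)^2 = 350.2245
  (47 - 29.2857)^2 = 313.7959
Step 3: Sum of squared deviations = 1579.4286
Step 4: Sample variance = 1579.4286 / 6 = 263.2381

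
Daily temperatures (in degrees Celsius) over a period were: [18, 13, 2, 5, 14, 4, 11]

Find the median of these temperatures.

11

Step 1: Sort the data in ascending order: [2, 4, 5, 11, 13, 14, 18]
Step 2: The number of values is n = 7.
Step 3: Since n is odd, the median is the middle value at position 4: 11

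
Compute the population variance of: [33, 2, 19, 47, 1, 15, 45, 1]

324.2344

Step 1: Compute the mean: (33 + 2 + 19 + 47 + 1 + 15 + 45 + 1) / 8 = 20.375
Step 2: Compute squared deviations from the mean:
  (33 - 20.375)^2 = 159.3906
  (2 - 20.375)^2 = 337.6406
  (19 - 20.375)^2 = 1.8906
  (47 - 20.375)^2 = 708.8906
  (1 - 20.375)^2 = 375.3906
  (15 - 20.375)^2 = 28.8906
  (45 - 20.375)^2 = 606.3906
  (1 - 20.375)^2 = 375.3906
Step 3: Sum of squared deviations = 2593.875
Step 4: Population variance = 2593.875 / 8 = 324.2344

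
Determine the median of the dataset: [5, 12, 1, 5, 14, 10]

7.5

Step 1: Sort the data in ascending order: [1, 5, 5, 10, 12, 14]
Step 2: The number of values is n = 6.
Step 3: Since n is even, the median is the average of positions 3 and 4:
  Median = (5 + 10) / 2 = 7.5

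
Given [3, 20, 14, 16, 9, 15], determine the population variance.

29.8056

Step 1: Compute the mean: (3 + 20 + 14 + 16 + 9 + 15) / 6 = 12.8333
Step 2: Compute squared deviations from the mean:
  (3 - 12.8333)^2 = 96.6944
  (20 - 12.8333)^2 = 51.3611
  (14 - 12.8333)^2 = 1.3611
  (16 - 12.8333)^2 = 10.0278
  (9 - 12.8333)^2 = 14.6944
  (15 - 12.8333)^2 = 4.6944
Step 3: Sum of squared deviations = 178.8333
Step 4: Population variance = 178.8333 / 6 = 29.8056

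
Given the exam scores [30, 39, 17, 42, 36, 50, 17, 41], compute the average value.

34

Step 1: Sum all values: 30 + 39 + 17 + 42 + 36 + 50 + 17 + 41 = 272
Step 2: Count the number of values: n = 8
Step 3: Mean = sum / n = 272 / 8 = 34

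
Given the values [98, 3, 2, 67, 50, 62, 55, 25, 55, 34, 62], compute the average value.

46.6364

Step 1: Sum all values: 98 + 3 + 2 + 67 + 50 + 62 + 55 + 25 + 55 + 34 + 62 = 513
Step 2: Count the number of values: n = 11
Step 3: Mean = sum / n = 513 / 11 = 46.6364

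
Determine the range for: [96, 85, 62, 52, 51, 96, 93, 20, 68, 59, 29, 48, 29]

76

Step 1: Identify the maximum value: max = 96
Step 2: Identify the minimum value: min = 20
Step 3: Range = max - min = 96 - 20 = 76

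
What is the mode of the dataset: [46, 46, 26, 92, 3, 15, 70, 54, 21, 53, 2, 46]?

46

Step 1: Count the frequency of each value:
  2: appears 1 time(s)
  3: appears 1 time(s)
  15: appears 1 time(s)
  21: appears 1 time(s)
  26: appears 1 time(s)
  46: appears 3 time(s)
  53: appears 1 time(s)
  54: appears 1 time(s)
  70: appears 1 time(s)
  92: appears 1 time(s)
Step 2: The value 46 appears most frequently (3 times).
Step 3: Mode = 46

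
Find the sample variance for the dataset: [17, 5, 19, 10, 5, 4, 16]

41.1429

Step 1: Compute the mean: (17 + 5 + 19 + 10 + 5 + 4 + 16) / 7 = 10.8571
Step 2: Compute squared deviations from the mean:
  (17 - 10.8571)^2 = 37.7347
  (5 - 10.8571)^2 = 34.3061
  (19 - 10.8571)^2 = 66.3061
  (10 - 10.8571)^2 = 0.7347
  (5 - 10.8571)^2 = 34.3061
  (4 - 10.8571)^2 = 47.0204
  (16 - 10.8571)^2 = 26.449
Step 3: Sum of squared deviations = 246.8571
Step 4: Sample variance = 246.8571 / 6 = 41.1429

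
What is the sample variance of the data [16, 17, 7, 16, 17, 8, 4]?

31.1429

Step 1: Compute the mean: (16 + 17 + 7 + 16 + 17 + 8 + 4) / 7 = 12.1429
Step 2: Compute squared deviations from the mean:
  (16 - 12.1429)^2 = 14.8776
  (17 - 12.1429)^2 = 23.5918
  (7 - 12.1429)^2 = 26.449
  (16 - 12.1429)^2 = 14.8776
  (17 - 12.1429)^2 = 23.5918
  (8 - 12.1429)^2 = 17.1633
  (4 - 12.1429)^2 = 66.3061
Step 3: Sum of squared deviations = 186.8571
Step 4: Sample variance = 186.8571 / 6 = 31.1429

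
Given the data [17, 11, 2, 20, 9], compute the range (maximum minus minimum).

18

Step 1: Identify the maximum value: max = 20
Step 2: Identify the minimum value: min = 2
Step 3: Range = max - min = 20 - 2 = 18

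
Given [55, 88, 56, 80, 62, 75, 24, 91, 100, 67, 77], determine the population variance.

404.2479

Step 1: Compute the mean: (55 + 88 + 56 + 80 + 62 + 75 + 24 + 91 + 100 + 67 + 77) / 11 = 70.4545
Step 2: Compute squared deviations from the mean:
  (55 - 70.4545)^2 = 238.843
  (88 - 70.4545)^2 = 307.843
  (56 - 70.4545)^2 = 208.9339
  (80 - 70.4545)^2 = 91.1157
  (62 - 70.4545)^2 = 71.4793
  (75 - 70.4545)^2 = 20.6612
  (24 - 70.4545)^2 = 2158.0248
  (91 - 70.4545)^2 = 422.1157
  (100 - 70.4545)^2 = 872.9339
  (67 - 70.4545)^2 = 11.9339
  (77 - 70.4545)^2 = 42.843
Step 3: Sum of squared deviations = 4446.7273
Step 4: Population variance = 4446.7273 / 11 = 404.2479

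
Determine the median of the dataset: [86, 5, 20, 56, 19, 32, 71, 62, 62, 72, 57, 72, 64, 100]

62

Step 1: Sort the data in ascending order: [5, 19, 20, 32, 56, 57, 62, 62, 64, 71, 72, 72, 86, 100]
Step 2: The number of values is n = 14.
Step 3: Since n is even, the median is the average of positions 7 and 8:
  Median = (62 + 62) / 2 = 62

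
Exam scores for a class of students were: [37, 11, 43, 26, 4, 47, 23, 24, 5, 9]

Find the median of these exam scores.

23.5

Step 1: Sort the data in ascending order: [4, 5, 9, 11, 23, 24, 26, 37, 43, 47]
Step 2: The number of values is n = 10.
Step 3: Since n is even, the median is the average of positions 5 and 6:
  Median = (23 + 24) / 2 = 23.5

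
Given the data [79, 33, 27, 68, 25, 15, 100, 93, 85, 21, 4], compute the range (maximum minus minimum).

96

Step 1: Identify the maximum value: max = 100
Step 2: Identify the minimum value: min = 4
Step 3: Range = max - min = 100 - 4 = 96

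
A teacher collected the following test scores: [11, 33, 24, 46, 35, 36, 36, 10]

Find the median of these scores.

34

Step 1: Sort the data in ascending order: [10, 11, 24, 33, 35, 36, 36, 46]
Step 2: The number of values is n = 8.
Step 3: Since n is even, the median is the average of positions 4 and 5:
  Median = (33 + 35) / 2 = 34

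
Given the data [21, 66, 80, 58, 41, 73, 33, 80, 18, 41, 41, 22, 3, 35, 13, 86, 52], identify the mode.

41

Step 1: Count the frequency of each value:
  3: appears 1 time(s)
  13: appears 1 time(s)
  18: appears 1 time(s)
  21: appears 1 time(s)
  22: appears 1 time(s)
  33: appears 1 time(s)
  35: appears 1 time(s)
  41: appears 3 time(s)
  52: appears 1 time(s)
  58: appears 1 time(s)
  66: appears 1 time(s)
  73: appears 1 time(s)
  80: appears 2 time(s)
  86: appears 1 time(s)
Step 2: The value 41 appears most frequently (3 times).
Step 3: Mode = 41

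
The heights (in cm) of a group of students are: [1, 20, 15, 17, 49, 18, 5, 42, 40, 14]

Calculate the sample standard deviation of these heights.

16.1276

Step 1: Compute the mean: 22.1
Step 2: Sum of squared deviations from the mean: 2340.9
Step 3: Sample variance = 2340.9 / 9 = 260.1
Step 4: Standard deviation = sqrt(260.1) = 16.1276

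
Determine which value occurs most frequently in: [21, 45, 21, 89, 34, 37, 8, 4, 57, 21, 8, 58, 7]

21

Step 1: Count the frequency of each value:
  4: appears 1 time(s)
  7: appears 1 time(s)
  8: appears 2 time(s)
  21: appears 3 time(s)
  34: appears 1 time(s)
  37: appears 1 time(s)
  45: appears 1 time(s)
  57: appears 1 time(s)
  58: appears 1 time(s)
  89: appears 1 time(s)
Step 2: The value 21 appears most frequently (3 times).
Step 3: Mode = 21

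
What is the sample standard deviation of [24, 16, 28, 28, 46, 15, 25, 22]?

9.6214

Step 1: Compute the mean: 25.5
Step 2: Sum of squared deviations from the mean: 648
Step 3: Sample variance = 648 / 7 = 92.5714
Step 4: Standard deviation = sqrt(92.5714) = 9.6214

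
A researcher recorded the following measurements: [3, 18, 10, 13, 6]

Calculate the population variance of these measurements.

27.6

Step 1: Compute the mean: (3 + 18 + 10 + 13 + 6) / 5 = 10
Step 2: Compute squared deviations from the mean:
  (3 - 10)^2 = 49
  (18 - 10)^2 = 64
  (10 - 10)^2 = 0
  (13 - 10)^2 = 9
  (6 - 10)^2 = 16
Step 3: Sum of squared deviations = 138
Step 4: Population variance = 138 / 5 = 27.6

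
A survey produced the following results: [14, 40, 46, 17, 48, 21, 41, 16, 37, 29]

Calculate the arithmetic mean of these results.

30.9

Step 1: Sum all values: 14 + 40 + 46 + 17 + 48 + 21 + 41 + 16 + 37 + 29 = 309
Step 2: Count the number of values: n = 10
Step 3: Mean = sum / n = 309 / 10 = 30.9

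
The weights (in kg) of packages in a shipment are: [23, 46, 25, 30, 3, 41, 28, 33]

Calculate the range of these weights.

43

Step 1: Identify the maximum value: max = 46
Step 2: Identify the minimum value: min = 3
Step 3: Range = max - min = 46 - 3 = 43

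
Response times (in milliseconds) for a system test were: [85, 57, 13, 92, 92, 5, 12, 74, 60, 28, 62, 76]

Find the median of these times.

61

Step 1: Sort the data in ascending order: [5, 12, 13, 28, 57, 60, 62, 74, 76, 85, 92, 92]
Step 2: The number of values is n = 12.
Step 3: Since n is even, the median is the average of positions 6 and 7:
  Median = (60 + 62) / 2 = 61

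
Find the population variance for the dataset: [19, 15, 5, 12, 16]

22.64

Step 1: Compute the mean: (19 + 15 + 5 + 12 + 16) / 5 = 13.4
Step 2: Compute squared deviations from the mean:
  (19 - 13.4)^2 = 31.36
  (15 - 13.4)^2 = 2.56
  (5 - 13.4)^2 = 70.56
  (12 - 13.4)^2 = 1.96
  (16 - 13.4)^2 = 6.76
Step 3: Sum of squared deviations = 113.2
Step 4: Population variance = 113.2 / 5 = 22.64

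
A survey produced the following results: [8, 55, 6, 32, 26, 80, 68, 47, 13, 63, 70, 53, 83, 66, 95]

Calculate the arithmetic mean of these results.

51

Step 1: Sum all values: 8 + 55 + 6 + 32 + 26 + 80 + 68 + 47 + 13 + 63 + 70 + 53 + 83 + 66 + 95 = 765
Step 2: Count the number of values: n = 15
Step 3: Mean = sum / n = 765 / 15 = 51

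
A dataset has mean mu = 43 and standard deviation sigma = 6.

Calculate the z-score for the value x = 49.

1

Step 1: Recall the z-score formula: z = (x - mu) / sigma
Step 2: Substitute values: z = (49 - 43) / 6
Step 3: z = 6 / 6 = 1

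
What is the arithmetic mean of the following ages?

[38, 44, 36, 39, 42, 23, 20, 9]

31.375

Step 1: Sum all values: 38 + 44 + 36 + 39 + 42 + 23 + 20 + 9 = 251
Step 2: Count the number of values: n = 8
Step 3: Mean = sum / n = 251 / 8 = 31.375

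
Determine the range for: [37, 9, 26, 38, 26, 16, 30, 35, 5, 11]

33

Step 1: Identify the maximum value: max = 38
Step 2: Identify the minimum value: min = 5
Step 3: Range = max - min = 38 - 5 = 33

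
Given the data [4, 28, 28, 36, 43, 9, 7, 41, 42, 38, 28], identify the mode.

28

Step 1: Count the frequency of each value:
  4: appears 1 time(s)
  7: appears 1 time(s)
  9: appears 1 time(s)
  28: appears 3 time(s)
  36: appears 1 time(s)
  38: appears 1 time(s)
  41: appears 1 time(s)
  42: appears 1 time(s)
  43: appears 1 time(s)
Step 2: The value 28 appears most frequently (3 times).
Step 3: Mode = 28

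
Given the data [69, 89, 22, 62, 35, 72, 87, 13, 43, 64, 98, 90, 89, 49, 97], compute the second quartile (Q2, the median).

69

Step 1: Sort the data: [13, 22, 35, 43, 49, 62, 64, 69, 72, 87, 89, 89, 90, 97, 98]
Step 2: n = 15
Step 3: Q2 is the median. Since n is odd, it is the middle value at position 8: 69
Step 4: Q2 = 69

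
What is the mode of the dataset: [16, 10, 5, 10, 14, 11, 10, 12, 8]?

10

Step 1: Count the frequency of each value:
  5: appears 1 time(s)
  8: appears 1 time(s)
  10: appears 3 time(s)
  11: appears 1 time(s)
  12: appears 1 time(s)
  14: appears 1 time(s)
  16: appears 1 time(s)
Step 2: The value 10 appears most frequently (3 times).
Step 3: Mode = 10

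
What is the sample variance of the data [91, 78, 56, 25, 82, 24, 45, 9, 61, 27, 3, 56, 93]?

939.6667

Step 1: Compute the mean: (91 + 78 + 56 + 25 + 82 + 24 + 45 + 9 + 61 + 27 + 3 + 56 + 93) / 13 = 50
Step 2: Compute squared deviations from the mean:
  (91 - 50)^2 = 1681
  (78 - 50)^2 = 784
  (56 - 50)^2 = 36
  (25 - 50)^2 = 625
  (82 - 50)^2 = 1024
  (24 - 50)^2 = 676
  (45 - 50)^2 = 25
  (9 - 50)^2 = 1681
  (61 - 50)^2 = 121
  (27 - 50)^2 = 529
  (3 - 50)^2 = 2209
  (56 - 50)^2 = 36
  (93 - 50)^2 = 1849
Step 3: Sum of squared deviations = 11276
Step 4: Sample variance = 11276 / 12 = 939.6667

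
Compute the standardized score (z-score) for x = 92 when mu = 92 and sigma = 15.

0

Step 1: Recall the z-score formula: z = (x - mu) / sigma
Step 2: Substitute values: z = (92 - 92) / 15
Step 3: z = 0 / 15 = 0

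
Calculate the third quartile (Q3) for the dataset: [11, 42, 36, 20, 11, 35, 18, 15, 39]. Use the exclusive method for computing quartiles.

37.5

Step 1: Sort the data: [11, 11, 15, 18, 20, 35, 36, 39, 42]
Step 2: n = 9
Step 3: Using the exclusive quartile method:
  Q1 = 13
  Q2 (median) = 20
  Q3 = 37.5
  IQR = Q3 - Q1 = 37.5 - 13 = 24.5
Step 4: Q3 = 37.5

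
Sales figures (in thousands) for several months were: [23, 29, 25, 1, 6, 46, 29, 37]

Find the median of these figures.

27

Step 1: Sort the data in ascending order: [1, 6, 23, 25, 29, 29, 37, 46]
Step 2: The number of values is n = 8.
Step 3: Since n is even, the median is the average of positions 4 and 5:
  Median = (25 + 29) / 2 = 27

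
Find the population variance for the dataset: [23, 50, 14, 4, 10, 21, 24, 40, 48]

242

Step 1: Compute the mean: (23 + 50 + 14 + 4 + 10 + 21 + 24 + 40 + 48) / 9 = 26
Step 2: Compute squared deviations from the mean:
  (23 - 26)^2 = 9
  (50 - 26)^2 = 576
  (14 - 26)^2 = 144
  (4 - 26)^2 = 484
  (10 - 26)^2 = 256
  (21 - 26)^2 = 25
  (24 - 26)^2 = 4
  (40 - 26)^2 = 196
  (48 - 26)^2 = 484
Step 3: Sum of squared deviations = 2178
Step 4: Population variance = 2178 / 9 = 242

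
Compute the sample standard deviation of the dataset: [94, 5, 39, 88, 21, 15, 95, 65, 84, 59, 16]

34.8535

Step 1: Compute the mean: 52.8182
Step 2: Sum of squared deviations from the mean: 12147.6364
Step 3: Sample variance = 12147.6364 / 10 = 1214.7636
Step 4: Standard deviation = sqrt(1214.7636) = 34.8535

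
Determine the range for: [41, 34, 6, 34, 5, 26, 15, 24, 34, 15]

36

Step 1: Identify the maximum value: max = 41
Step 2: Identify the minimum value: min = 5
Step 3: Range = max - min = 41 - 5 = 36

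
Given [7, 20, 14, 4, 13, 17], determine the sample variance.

36.3

Step 1: Compute the mean: (7 + 20 + 14 + 4 + 13 + 17) / 6 = 12.5
Step 2: Compute squared deviations from the mean:
  (7 - 12.5)^2 = 30.25
  (20 - 12.5)^2 = 56.25
  (14 - 12.5)^2 = 2.25
  (4 - 12.5)^2 = 72.25
  (13 - 12.5)^2 = 0.25
  (17 - 12.5)^2 = 20.25
Step 3: Sum of squared deviations = 181.5
Step 4: Sample variance = 181.5 / 5 = 36.3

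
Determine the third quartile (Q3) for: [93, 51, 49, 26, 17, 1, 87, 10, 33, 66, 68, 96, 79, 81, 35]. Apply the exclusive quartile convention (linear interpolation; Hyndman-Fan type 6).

81

Step 1: Sort the data: [1, 10, 17, 26, 33, 35, 49, 51, 66, 68, 79, 81, 87, 93, 96]
Step 2: n = 15
Step 3: Using the exclusive quartile method:
  Q1 = 26
  Q2 (median) = 51
  Q3 = 81
  IQR = Q3 - Q1 = 81 - 26 = 55
Step 4: Q3 = 81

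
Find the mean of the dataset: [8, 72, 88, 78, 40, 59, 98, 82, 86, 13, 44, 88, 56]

62.4615

Step 1: Sum all values: 8 + 72 + 88 + 78 + 40 + 59 + 98 + 82 + 86 + 13 + 44 + 88 + 56 = 812
Step 2: Count the number of values: n = 13
Step 3: Mean = sum / n = 812 / 13 = 62.4615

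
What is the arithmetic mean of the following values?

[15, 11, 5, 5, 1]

7.4

Step 1: Sum all values: 15 + 11 + 5 + 5 + 1 = 37
Step 2: Count the number of values: n = 5
Step 3: Mean = sum / n = 37 / 5 = 7.4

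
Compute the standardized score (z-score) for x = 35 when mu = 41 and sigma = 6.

-1

Step 1: Recall the z-score formula: z = (x - mu) / sigma
Step 2: Substitute values: z = (35 - 41) / 6
Step 3: z = -6 / 6 = -1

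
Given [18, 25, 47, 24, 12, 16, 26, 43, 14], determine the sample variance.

153.75

Step 1: Compute the mean: (18 + 25 + 47 + 24 + 12 + 16 + 26 + 43 + 14) / 9 = 25
Step 2: Compute squared deviations from the mean:
  (18 - 25)^2 = 49
  (25 - 25)^2 = 0
  (47 - 25)^2 = 484
  (24 - 25)^2 = 1
  (12 - 25)^2 = 169
  (16 - 25)^2 = 81
  (26 - 25)^2 = 1
  (43 - 25)^2 = 324
  (14 - 25)^2 = 121
Step 3: Sum of squared deviations = 1230
Step 4: Sample variance = 1230 / 8 = 153.75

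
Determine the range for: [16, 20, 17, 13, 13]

7

Step 1: Identify the maximum value: max = 20
Step 2: Identify the minimum value: min = 13
Step 3: Range = max - min = 20 - 13 = 7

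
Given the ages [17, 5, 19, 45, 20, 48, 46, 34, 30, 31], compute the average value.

29.5

Step 1: Sum all values: 17 + 5 + 19 + 45 + 20 + 48 + 46 + 34 + 30 + 31 = 295
Step 2: Count the number of values: n = 10
Step 3: Mean = sum / n = 295 / 10 = 29.5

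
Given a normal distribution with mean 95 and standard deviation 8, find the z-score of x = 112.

2.125

Step 1: Recall the z-score formula: z = (x - mu) / sigma
Step 2: Substitute values: z = (112 - 95) / 8
Step 3: z = 17 / 8 = 2.125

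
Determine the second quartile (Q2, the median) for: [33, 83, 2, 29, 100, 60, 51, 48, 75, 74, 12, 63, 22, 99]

55.5

Step 1: Sort the data: [2, 12, 22, 29, 33, 48, 51, 60, 63, 74, 75, 83, 99, 100]
Step 2: n = 14
Step 3: Q2 is the median. Since n is even, it is the average of the values at positions 7 and 8:
  Q2 = (51 + 60) / 2 = 55.5
Step 4: Q2 = 55.5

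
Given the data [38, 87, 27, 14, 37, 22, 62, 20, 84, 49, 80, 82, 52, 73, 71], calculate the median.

52

Step 1: Sort the data in ascending order: [14, 20, 22, 27, 37, 38, 49, 52, 62, 71, 73, 80, 82, 84, 87]
Step 2: The number of values is n = 15.
Step 3: Since n is odd, the median is the middle value at position 8: 52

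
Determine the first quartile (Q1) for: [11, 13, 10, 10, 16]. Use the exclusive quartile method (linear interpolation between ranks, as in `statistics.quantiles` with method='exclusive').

10

Step 1: Sort the data: [10, 10, 11, 13, 16]
Step 2: n = 5
Step 3: Using the exclusive quartile method:
  Q1 = 10
  Q2 (median) = 11
  Q3 = 14.5
  IQR = Q3 - Q1 = 14.5 - 10 = 4.5
Step 4: Q1 = 10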